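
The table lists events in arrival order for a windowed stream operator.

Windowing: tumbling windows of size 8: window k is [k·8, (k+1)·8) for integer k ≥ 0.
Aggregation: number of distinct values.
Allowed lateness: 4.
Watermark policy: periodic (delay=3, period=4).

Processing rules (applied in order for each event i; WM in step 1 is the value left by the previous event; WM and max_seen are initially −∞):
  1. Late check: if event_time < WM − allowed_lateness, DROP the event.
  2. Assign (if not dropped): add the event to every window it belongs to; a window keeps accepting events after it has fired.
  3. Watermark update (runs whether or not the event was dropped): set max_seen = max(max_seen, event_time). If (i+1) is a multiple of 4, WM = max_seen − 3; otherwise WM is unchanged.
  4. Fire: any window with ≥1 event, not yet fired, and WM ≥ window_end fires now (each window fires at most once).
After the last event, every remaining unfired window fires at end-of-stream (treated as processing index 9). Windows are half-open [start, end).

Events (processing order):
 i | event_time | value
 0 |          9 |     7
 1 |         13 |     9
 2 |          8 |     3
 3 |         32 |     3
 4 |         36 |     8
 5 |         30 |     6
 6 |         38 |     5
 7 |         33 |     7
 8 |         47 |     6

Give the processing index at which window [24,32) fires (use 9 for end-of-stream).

i=0 t=9 v=7: → [8,16); WM=−∞
i=1 t=13 v=9: → [8,16); WM=−∞
i=2 t=8 v=3: → [8,16); WM=−∞
i=3 t=32 v=3: → [32,40); WM=29; [8,16) fires=3
i=4 t=36 v=8: → [32,40); WM=29
i=5 t=30 v=6: → [24,32); WM=29
i=6 t=38 v=5: → [32,40); WM=29
i=7 t=33 v=7: → [32,40); WM=35; [24,32) fires=1
i=8 t=47 v=6: → [40,48); WM=35

7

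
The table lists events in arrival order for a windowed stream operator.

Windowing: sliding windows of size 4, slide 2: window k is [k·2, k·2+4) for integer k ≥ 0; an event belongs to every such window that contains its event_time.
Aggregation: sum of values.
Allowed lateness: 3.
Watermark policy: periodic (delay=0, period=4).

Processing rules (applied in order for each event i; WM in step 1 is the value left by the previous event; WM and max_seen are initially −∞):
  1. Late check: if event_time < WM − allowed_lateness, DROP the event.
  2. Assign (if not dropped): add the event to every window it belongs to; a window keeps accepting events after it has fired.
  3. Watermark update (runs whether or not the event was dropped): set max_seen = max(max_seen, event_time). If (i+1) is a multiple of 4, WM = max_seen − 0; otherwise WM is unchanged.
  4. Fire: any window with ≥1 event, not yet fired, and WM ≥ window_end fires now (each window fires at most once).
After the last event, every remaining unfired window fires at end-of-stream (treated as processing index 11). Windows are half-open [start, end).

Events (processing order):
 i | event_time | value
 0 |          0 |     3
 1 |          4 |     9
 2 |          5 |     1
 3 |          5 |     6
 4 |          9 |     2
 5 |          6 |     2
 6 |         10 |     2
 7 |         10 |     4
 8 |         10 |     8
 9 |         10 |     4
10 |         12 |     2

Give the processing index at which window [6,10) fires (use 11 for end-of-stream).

7

i=0 t=0 v=3: → [0,4); WM=−∞
i=1 t=4 v=9: → [4,8),[2,6); WM=−∞
i=2 t=5 v=1: → [4,8),[2,6); WM=−∞
i=3 t=5 v=6: → [4,8),[2,6); WM=5; [0,4) fires=3
i=4 t=9 v=2: → [8,12),[6,10); WM=5
i=5 t=6 v=2: → [6,10),[4,8); WM=5
i=6 t=10 v=2: → [10,14),[8,12); WM=5
i=7 t=10 v=4: → [10,14),[8,12); WM=10; [2,6) fires=16 [4,8) fires=18 [6,10) fires=4
i=8 t=10 v=8: → [10,14),[8,12); WM=10
i=9 t=10 v=4: → [10,14),[8,12); WM=10
i=10 t=12 v=2: → [12,16),[10,14); WM=10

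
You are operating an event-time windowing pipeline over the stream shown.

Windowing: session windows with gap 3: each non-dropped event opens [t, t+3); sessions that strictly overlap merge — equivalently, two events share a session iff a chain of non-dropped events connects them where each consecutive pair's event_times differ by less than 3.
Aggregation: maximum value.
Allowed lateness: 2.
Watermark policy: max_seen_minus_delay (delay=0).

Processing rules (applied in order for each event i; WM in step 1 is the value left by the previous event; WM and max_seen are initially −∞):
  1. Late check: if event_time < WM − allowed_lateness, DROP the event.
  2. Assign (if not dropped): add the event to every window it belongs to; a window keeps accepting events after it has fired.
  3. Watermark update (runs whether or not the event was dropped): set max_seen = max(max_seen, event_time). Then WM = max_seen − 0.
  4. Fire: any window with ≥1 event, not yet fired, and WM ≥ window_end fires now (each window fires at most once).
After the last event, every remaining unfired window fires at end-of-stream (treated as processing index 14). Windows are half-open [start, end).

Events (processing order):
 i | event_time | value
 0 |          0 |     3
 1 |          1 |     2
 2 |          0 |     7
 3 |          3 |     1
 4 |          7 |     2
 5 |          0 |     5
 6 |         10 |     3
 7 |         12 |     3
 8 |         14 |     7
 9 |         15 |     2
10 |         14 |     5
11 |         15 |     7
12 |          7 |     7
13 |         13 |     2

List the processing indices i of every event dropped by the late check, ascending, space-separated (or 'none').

i=0 t=0 v=3: → [0,3); WM=0
i=1 t=1 v=2: → [0,4); WM=1
i=2 t=0 v=7: → [0,4); WM=1
i=3 t=3 v=1: → [0,6); WM=3
i=4 t=7 v=2: → [7,10); WM=7
i=5 t=0 v=5: DROP (t<7-2); WM=7
i=6 t=10 v=3: → [10,13); WM=10
i=7 t=12 v=3: → [10,15); WM=12
i=8 t=14 v=7: → [10,17); WM=14
i=9 t=15 v=2: → [10,18); WM=15
i=10 t=14 v=5: → [10,18); WM=15
i=11 t=15 v=7: → [10,18); WM=15
i=12 t=7 v=7: DROP (t<15-2); WM=15
i=13 t=13 v=2: → [10,18); WM=15

5 12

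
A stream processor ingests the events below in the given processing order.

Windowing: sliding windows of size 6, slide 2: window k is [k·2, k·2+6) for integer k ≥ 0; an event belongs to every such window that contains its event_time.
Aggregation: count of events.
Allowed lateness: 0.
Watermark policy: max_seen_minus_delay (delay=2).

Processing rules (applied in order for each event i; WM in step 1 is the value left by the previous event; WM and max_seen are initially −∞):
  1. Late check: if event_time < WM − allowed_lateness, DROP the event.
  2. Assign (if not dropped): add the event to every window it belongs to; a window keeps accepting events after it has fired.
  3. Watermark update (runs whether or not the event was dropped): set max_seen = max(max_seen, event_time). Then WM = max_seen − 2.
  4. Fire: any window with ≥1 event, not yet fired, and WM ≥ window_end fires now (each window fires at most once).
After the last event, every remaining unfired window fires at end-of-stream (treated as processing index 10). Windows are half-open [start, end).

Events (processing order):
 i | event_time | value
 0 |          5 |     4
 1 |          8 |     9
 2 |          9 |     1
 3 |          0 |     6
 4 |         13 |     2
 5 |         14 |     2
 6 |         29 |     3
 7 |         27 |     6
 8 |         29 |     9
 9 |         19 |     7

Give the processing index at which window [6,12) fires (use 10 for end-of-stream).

5

i=0 t=5 v=4: → [4,10),[2,8),[0,6); WM=3
i=1 t=8 v=9: → [8,14),[6,12),[4,10); WM=6; [0,6) fires=1
i=2 t=9 v=1: → [8,14),[6,12),[4,10); WM=7
i=3 t=0 v=6: DROP (t<7-0); WM=7
i=4 t=13 v=2: → [12,18),[10,16),[8,14); WM=11; [2,8) fires=1 [4,10) fires=3
i=5 t=14 v=2: → [14,20),[12,18),[10,16); WM=12; [6,12) fires=2
i=6 t=29 v=3: → [28,34),[26,32),[24,30); WM=27; [8,14) fires=3 [10,16) fires=2 [12,18) fires=2 [14,20) fires=1
i=7 t=27 v=6: → [26,32),[24,30),[22,28); WM=27
i=8 t=29 v=9: → [28,34),[26,32),[24,30); WM=27
i=9 t=19 v=7: DROP (t<27-0); WM=27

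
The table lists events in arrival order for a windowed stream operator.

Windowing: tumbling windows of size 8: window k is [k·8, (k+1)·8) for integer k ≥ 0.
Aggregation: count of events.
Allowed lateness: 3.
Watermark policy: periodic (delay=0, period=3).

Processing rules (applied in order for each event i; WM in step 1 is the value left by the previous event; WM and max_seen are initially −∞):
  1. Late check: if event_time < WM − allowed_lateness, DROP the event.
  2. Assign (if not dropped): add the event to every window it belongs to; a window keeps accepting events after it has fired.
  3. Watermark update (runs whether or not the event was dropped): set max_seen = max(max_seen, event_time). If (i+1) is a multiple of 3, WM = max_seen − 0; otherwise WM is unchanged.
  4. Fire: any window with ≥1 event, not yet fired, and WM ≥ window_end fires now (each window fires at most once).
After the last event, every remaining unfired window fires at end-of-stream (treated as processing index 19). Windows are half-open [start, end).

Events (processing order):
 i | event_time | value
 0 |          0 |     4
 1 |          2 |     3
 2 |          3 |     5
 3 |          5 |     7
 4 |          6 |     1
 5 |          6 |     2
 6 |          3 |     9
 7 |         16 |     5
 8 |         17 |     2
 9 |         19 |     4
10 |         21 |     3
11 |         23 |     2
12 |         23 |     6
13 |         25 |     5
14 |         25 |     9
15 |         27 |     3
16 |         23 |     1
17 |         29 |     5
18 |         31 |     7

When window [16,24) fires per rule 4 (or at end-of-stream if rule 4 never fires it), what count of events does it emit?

i=0 t=0 v=4: → [0,8); WM=−∞
i=1 t=2 v=3: → [0,8); WM=−∞
i=2 t=3 v=5: → [0,8); WM=3
i=3 t=5 v=7: → [0,8); WM=3
i=4 t=6 v=1: → [0,8); WM=3
i=5 t=6 v=2: → [0,8); WM=6
i=6 t=3 v=9: → [0,8); WM=6
i=7 t=16 v=5: → [16,24); WM=6
i=8 t=17 v=2: → [16,24); WM=17; [0,8) fires=7
i=9 t=19 v=4: → [16,24); WM=17
i=10 t=21 v=3: → [16,24); WM=17
i=11 t=23 v=2: → [16,24); WM=23
i=12 t=23 v=6: → [16,24); WM=23
i=13 t=25 v=5: → [24,32); WM=23
i=14 t=25 v=9: → [24,32); WM=25; [16,24) fires=6
i=15 t=27 v=3: → [24,32); WM=25
i=16 t=23 v=1: → [16,24); WM=25
i=17 t=29 v=5: → [24,32); WM=29
i=18 t=31 v=7: → [24,32); WM=29

6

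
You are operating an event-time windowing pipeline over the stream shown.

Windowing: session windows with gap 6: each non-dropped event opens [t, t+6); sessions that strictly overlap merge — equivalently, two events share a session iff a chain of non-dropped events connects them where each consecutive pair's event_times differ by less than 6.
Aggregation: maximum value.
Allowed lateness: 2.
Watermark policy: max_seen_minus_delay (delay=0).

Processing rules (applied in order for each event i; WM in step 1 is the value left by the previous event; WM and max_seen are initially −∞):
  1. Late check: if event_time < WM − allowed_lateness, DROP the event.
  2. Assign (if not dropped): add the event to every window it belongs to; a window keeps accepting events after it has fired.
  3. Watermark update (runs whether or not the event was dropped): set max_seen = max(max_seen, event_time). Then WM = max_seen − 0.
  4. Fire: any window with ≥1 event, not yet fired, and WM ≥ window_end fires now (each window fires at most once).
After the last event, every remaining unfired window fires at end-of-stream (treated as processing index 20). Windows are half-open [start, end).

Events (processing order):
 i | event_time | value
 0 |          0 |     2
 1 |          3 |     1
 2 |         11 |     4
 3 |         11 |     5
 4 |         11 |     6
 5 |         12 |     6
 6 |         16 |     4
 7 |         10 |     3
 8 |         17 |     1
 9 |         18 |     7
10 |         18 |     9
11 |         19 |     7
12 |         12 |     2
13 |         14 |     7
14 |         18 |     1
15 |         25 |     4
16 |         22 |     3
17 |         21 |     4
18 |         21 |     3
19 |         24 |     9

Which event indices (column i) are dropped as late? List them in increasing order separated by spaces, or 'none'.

i=0 t=0 v=2: → [0,6); WM=0
i=1 t=3 v=1: → [0,9); WM=3
i=2 t=11 v=4: → [11,17); WM=11
i=3 t=11 v=5: → [11,17); WM=11
i=4 t=11 v=6: → [11,17); WM=11
i=5 t=12 v=6: → [11,18); WM=12
i=6 t=16 v=4: → [11,22); WM=16
i=7 t=10 v=3: DROP (t<16-2); WM=16
i=8 t=17 v=1: → [11,23); WM=17
i=9 t=18 v=7: → [11,24); WM=18
i=10 t=18 v=9: → [11,24); WM=18
i=11 t=19 v=7: → [11,25); WM=19
i=12 t=12 v=2: DROP (t<19-2); WM=19
i=13 t=14 v=7: DROP (t<19-2); WM=19
i=14 t=18 v=1: → [11,25); WM=19
i=15 t=25 v=4: → [25,31); WM=25
i=16 t=22 v=3: DROP (t<25-2); WM=25
i=17 t=21 v=4: DROP (t<25-2); WM=25
i=18 t=21 v=3: DROP (t<25-2); WM=25
i=19 t=24 v=9: → [11,31); WM=25

7 12 13 16 17 18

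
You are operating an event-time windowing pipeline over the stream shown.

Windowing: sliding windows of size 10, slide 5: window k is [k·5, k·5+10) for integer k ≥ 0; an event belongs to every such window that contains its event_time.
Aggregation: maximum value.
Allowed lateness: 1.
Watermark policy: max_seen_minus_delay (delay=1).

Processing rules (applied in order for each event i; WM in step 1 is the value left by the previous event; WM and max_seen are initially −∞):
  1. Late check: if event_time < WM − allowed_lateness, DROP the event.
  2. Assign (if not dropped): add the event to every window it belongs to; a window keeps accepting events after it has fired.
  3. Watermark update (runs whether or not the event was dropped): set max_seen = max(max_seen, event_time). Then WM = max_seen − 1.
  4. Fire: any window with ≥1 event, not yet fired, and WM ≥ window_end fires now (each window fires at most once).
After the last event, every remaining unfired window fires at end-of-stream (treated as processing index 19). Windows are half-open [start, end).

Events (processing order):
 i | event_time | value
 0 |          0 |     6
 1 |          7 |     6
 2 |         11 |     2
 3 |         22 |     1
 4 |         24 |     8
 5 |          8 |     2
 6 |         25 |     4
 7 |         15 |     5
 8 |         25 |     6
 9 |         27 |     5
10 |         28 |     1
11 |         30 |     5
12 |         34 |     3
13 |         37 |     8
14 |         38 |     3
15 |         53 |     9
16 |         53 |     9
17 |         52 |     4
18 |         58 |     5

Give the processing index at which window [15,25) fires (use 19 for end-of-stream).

9

i=0 t=0 v=6: → [0,10); WM=-1
i=1 t=7 v=6: → [5,15),[0,10); WM=6
i=2 t=11 v=2: → [10,20),[5,15); WM=10; [0,10) fires=6
i=3 t=22 v=1: → [20,30),[15,25); WM=21; [5,15) fires=6 [10,20) fires=2
i=4 t=24 v=8: → [20,30),[15,25); WM=23
i=5 t=8 v=2: DROP (t<23-1); WM=23
i=6 t=25 v=4: → [25,35),[20,30); WM=24
i=7 t=15 v=5: DROP (t<24-1); WM=24
i=8 t=25 v=6: → [25,35),[20,30); WM=24
i=9 t=27 v=5: → [25,35),[20,30); WM=26; [15,25) fires=8
i=10 t=28 v=1: → [25,35),[20,30); WM=27
i=11 t=30 v=5: → [30,40),[25,35); WM=29
i=12 t=34 v=3: → [30,40),[25,35); WM=33; [20,30) fires=8
i=13 t=37 v=8: → [35,45),[30,40); WM=36; [25,35) fires=6
i=14 t=38 v=3: → [35,45),[30,40); WM=37
i=15 t=53 v=9: → [50,60),[45,55); WM=52; [30,40) fires=8 [35,45) fires=8
i=16 t=53 v=9: → [50,60),[45,55); WM=52
i=17 t=52 v=4: → [50,60),[45,55); WM=52
i=18 t=58 v=5: → [55,65),[50,60); WM=57; [45,55) fires=9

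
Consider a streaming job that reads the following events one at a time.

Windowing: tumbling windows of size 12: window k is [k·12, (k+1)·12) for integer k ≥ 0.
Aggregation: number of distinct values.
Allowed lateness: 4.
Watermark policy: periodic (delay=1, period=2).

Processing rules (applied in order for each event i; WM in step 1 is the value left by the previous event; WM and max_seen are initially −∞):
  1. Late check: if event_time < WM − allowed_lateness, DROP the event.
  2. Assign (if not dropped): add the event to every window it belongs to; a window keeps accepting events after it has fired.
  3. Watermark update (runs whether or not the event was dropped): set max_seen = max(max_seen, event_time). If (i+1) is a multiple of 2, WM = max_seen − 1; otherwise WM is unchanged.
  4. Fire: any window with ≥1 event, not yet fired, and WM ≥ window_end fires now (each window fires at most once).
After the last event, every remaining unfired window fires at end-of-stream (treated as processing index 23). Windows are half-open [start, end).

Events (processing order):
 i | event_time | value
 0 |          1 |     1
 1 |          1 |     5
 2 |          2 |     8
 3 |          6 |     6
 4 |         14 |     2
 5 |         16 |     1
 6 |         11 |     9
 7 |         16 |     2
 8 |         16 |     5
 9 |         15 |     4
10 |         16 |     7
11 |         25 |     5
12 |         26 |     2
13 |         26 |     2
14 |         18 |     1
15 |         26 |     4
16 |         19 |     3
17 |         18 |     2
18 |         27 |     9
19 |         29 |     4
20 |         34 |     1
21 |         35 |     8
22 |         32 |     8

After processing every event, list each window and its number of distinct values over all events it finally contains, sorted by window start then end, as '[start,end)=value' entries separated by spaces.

[0,12)=5 [12,24)=5 [24,36)=6

i=0 t=1 v=1: → [0,12); WM=−∞
i=1 t=1 v=5: → [0,12); WM=0
i=2 t=2 v=8: → [0,12); WM=0
i=3 t=6 v=6: → [0,12); WM=5
i=4 t=14 v=2: → [12,24); WM=5
i=5 t=16 v=1: → [12,24); WM=15; [0,12) fires=4
i=6 t=11 v=9: → [0,12); WM=15
i=7 t=16 v=2: → [12,24); WM=15
i=8 t=16 v=5: → [12,24); WM=15
i=9 t=15 v=4: → [12,24); WM=15
i=10 t=16 v=7: → [12,24); WM=15
i=11 t=25 v=5: → [24,36); WM=24; [12,24) fires=5
i=12 t=26 v=2: → [24,36); WM=24
i=13 t=26 v=2: → [24,36); WM=25
i=14 t=18 v=1: DROP (t<25-4); WM=25
i=15 t=26 v=4: → [24,36); WM=25
i=16 t=19 v=3: DROP (t<25-4); WM=25
i=17 t=18 v=2: DROP (t<25-4); WM=25
i=18 t=27 v=9: → [24,36); WM=25
i=19 t=29 v=4: → [24,36); WM=28
i=20 t=34 v=1: → [24,36); WM=28
i=21 t=35 v=8: → [24,36); WM=34
i=22 t=32 v=8: → [24,36); WM=34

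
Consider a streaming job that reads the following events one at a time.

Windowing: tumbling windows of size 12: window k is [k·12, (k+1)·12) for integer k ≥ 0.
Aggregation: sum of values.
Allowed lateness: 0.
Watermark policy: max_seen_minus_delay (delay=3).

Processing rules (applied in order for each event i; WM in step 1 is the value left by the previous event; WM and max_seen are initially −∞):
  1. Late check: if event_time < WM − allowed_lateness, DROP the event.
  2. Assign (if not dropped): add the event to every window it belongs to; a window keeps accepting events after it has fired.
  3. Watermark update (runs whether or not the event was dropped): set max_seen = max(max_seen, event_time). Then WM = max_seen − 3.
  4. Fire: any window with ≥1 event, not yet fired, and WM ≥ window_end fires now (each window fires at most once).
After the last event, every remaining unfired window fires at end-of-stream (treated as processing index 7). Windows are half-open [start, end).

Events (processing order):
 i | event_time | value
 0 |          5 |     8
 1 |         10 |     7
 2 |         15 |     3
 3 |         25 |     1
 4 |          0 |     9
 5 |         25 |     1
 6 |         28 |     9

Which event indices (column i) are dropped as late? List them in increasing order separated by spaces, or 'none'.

i=0 t=5 v=8: → [0,12); WM=2
i=1 t=10 v=7: → [0,12); WM=7
i=2 t=15 v=3: → [12,24); WM=12; [0,12) fires=15
i=3 t=25 v=1: → [24,36); WM=22
i=4 t=0 v=9: DROP (t<22-0); WM=22
i=5 t=25 v=1: → [24,36); WM=22
i=6 t=28 v=9: → [24,36); WM=25; [12,24) fires=3

4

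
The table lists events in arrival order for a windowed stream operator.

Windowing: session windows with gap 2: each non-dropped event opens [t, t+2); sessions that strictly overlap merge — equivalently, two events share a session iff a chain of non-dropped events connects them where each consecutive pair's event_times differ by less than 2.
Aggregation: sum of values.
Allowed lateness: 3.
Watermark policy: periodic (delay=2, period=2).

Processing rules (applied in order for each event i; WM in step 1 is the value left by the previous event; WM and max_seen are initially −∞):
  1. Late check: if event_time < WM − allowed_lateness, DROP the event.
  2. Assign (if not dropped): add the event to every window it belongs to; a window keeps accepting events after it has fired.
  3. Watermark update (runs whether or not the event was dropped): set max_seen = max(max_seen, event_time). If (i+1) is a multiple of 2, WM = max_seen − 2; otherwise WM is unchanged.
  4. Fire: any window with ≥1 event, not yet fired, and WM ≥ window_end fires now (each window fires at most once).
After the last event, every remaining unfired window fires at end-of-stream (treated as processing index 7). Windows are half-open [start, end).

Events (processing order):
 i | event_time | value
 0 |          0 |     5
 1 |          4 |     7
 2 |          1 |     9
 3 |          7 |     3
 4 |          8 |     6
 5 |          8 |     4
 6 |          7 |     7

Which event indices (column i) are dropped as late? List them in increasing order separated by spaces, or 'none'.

none

i=0 t=0 v=5: → [0,2); WM=−∞
i=1 t=4 v=7: → [4,6); WM=2
i=2 t=1 v=9: → [0,3); WM=2
i=3 t=7 v=3: → [7,9); WM=5
i=4 t=8 v=6: → [7,10); WM=5
i=5 t=8 v=4: → [7,10); WM=6
i=6 t=7 v=7: → [7,10); WM=6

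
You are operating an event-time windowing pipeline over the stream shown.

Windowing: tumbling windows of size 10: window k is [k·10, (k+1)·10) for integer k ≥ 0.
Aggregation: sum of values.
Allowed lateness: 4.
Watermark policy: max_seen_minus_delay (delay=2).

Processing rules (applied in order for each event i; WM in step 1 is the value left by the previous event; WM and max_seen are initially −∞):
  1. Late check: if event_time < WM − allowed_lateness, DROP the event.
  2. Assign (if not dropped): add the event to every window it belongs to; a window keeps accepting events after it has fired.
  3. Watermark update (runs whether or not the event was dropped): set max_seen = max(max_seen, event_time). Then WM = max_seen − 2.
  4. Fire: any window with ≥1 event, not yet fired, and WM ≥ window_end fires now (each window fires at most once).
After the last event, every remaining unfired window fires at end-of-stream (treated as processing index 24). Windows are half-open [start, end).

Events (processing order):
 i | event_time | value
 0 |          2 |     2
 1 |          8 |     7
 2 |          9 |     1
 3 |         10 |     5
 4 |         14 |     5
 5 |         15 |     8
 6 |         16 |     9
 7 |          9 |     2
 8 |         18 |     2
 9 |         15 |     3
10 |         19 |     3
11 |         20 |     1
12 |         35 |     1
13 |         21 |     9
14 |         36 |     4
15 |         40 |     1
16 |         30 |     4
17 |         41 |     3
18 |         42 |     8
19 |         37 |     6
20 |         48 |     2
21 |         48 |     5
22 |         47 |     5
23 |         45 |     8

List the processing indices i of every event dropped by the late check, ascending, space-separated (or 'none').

7 13 16

i=0 t=2 v=2: → [0,10); WM=0
i=1 t=8 v=7: → [0,10); WM=6
i=2 t=9 v=1: → [0,10); WM=7
i=3 t=10 v=5: → [10,20); WM=8
i=4 t=14 v=5: → [10,20); WM=12; [0,10) fires=10
i=5 t=15 v=8: → [10,20); WM=13
i=6 t=16 v=9: → [10,20); WM=14
i=7 t=9 v=2: DROP (t<14-4); WM=14
i=8 t=18 v=2: → [10,20); WM=16
i=9 t=15 v=3: → [10,20); WM=16
i=10 t=19 v=3: → [10,20); WM=17
i=11 t=20 v=1: → [20,30); WM=18
i=12 t=35 v=1: → [30,40); WM=33; [10,20) fires=35 [20,30) fires=1
i=13 t=21 v=9: DROP (t<33-4); WM=33
i=14 t=36 v=4: → [30,40); WM=34
i=15 t=40 v=1: → [40,50); WM=38
i=16 t=30 v=4: DROP (t<38-4); WM=38
i=17 t=41 v=3: → [40,50); WM=39
i=18 t=42 v=8: → [40,50); WM=40; [30,40) fires=5
i=19 t=37 v=6: → [30,40); WM=40
i=20 t=48 v=2: → [40,50); WM=46
i=21 t=48 v=5: → [40,50); WM=46
i=22 t=47 v=5: → [40,50); WM=46
i=23 t=45 v=8: → [40,50); WM=46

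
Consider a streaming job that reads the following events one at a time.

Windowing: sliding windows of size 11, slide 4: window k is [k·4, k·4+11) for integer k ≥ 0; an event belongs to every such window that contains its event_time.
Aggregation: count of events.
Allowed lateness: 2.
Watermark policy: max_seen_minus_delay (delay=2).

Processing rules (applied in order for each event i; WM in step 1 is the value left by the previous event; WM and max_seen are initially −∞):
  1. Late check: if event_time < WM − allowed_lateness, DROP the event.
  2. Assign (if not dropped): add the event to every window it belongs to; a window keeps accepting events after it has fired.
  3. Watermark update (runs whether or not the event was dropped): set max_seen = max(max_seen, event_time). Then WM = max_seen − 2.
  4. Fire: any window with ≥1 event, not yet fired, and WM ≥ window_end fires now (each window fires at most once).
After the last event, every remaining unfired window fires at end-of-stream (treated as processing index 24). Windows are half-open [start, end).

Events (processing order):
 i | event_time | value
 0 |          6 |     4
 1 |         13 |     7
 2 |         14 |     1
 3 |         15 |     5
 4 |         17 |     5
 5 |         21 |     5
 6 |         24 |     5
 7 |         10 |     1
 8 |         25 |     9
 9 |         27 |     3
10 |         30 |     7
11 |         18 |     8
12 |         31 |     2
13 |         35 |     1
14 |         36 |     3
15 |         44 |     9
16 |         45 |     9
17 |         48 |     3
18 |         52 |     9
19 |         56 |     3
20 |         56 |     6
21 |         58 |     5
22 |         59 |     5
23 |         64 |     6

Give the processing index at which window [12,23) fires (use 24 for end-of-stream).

8

i=0 t=6 v=4: → [4,15),[0,11); WM=4
i=1 t=13 v=7: → [12,23),[8,19),[4,15); WM=11; [0,11) fires=1
i=2 t=14 v=1: → [12,23),[8,19),[4,15); WM=12
i=3 t=15 v=5: → [12,23),[8,19); WM=13
i=4 t=17 v=5: → [16,27),[12,23),[8,19); WM=15; [4,15) fires=3
i=5 t=21 v=5: → [20,31),[16,27),[12,23); WM=19; [8,19) fires=4
i=6 t=24 v=5: → [24,35),[20,31),[16,27); WM=22
i=7 t=10 v=1: DROP (t<22-2); WM=22
i=8 t=25 v=9: → [24,35),[20,31),[16,27); WM=23; [12,23) fires=5
i=9 t=27 v=3: → [24,35),[20,31); WM=25
i=10 t=30 v=7: → [28,39),[24,35),[20,31); WM=28; [16,27) fires=4
i=11 t=18 v=8: DROP (t<28-2); WM=28
i=12 t=31 v=2: → [28,39),[24,35); WM=29
i=13 t=35 v=1: → [32,43),[28,39); WM=33; [20,31) fires=5
i=14 t=36 v=3: → [36,47),[32,43),[28,39); WM=34
i=15 t=44 v=9: → [44,55),[40,51),[36,47); WM=42; [24,35) fires=5 [28,39) fires=4
i=16 t=45 v=9: → [44,55),[40,51),[36,47); WM=43; [32,43) fires=2
i=17 t=48 v=3: → [48,59),[44,55),[40,51); WM=46
i=18 t=52 v=9: → [52,63),[48,59),[44,55); WM=50; [36,47) fires=3
i=19 t=56 v=3: → [56,67),[52,63),[48,59); WM=54; [40,51) fires=3
i=20 t=56 v=6: → [56,67),[52,63),[48,59); WM=54
i=21 t=58 v=5: → [56,67),[52,63),[48,59); WM=56; [44,55) fires=4
i=22 t=59 v=5: → [56,67),[52,63); WM=57
i=23 t=64 v=6: → [64,75),[60,71),[56,67); WM=62; [48,59) fires=5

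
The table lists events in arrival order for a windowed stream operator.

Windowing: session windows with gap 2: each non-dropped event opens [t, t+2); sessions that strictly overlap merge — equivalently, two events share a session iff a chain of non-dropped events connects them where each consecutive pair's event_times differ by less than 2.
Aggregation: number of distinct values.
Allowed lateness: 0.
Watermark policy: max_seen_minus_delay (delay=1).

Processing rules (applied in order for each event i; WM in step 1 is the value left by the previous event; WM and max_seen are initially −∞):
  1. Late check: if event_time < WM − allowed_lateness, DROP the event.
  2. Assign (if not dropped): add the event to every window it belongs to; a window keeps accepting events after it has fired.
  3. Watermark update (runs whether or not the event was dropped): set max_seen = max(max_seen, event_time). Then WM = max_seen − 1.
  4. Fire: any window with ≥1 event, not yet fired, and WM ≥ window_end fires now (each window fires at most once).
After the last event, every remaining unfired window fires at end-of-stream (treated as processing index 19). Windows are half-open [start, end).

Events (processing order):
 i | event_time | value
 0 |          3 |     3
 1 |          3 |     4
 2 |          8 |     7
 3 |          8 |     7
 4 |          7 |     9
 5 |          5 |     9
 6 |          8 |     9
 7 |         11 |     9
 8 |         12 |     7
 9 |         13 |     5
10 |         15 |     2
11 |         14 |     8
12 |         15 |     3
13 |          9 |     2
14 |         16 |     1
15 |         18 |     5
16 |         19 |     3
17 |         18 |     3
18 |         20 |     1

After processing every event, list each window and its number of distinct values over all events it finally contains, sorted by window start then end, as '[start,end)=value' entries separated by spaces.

i=0 t=3 v=3: → [3,5); WM=2
i=1 t=3 v=4: → [3,5); WM=2
i=2 t=8 v=7: → [8,10); WM=7
i=3 t=8 v=7: → [8,10); WM=7
i=4 t=7 v=9: → [7,10); WM=7
i=5 t=5 v=9: DROP (t<7-0); WM=7
i=6 t=8 v=9: → [7,10); WM=7
i=7 t=11 v=9: → [11,13); WM=10
i=8 t=12 v=7: → [11,14); WM=11
i=9 t=13 v=5: → [11,15); WM=12
i=10 t=15 v=2: → [15,17); WM=14
i=11 t=14 v=8: → [11,17); WM=14
i=12 t=15 v=3: → [11,17); WM=14
i=13 t=9 v=2: DROP (t<14-0); WM=14
i=14 t=16 v=1: → [11,18); WM=15
i=15 t=18 v=5: → [18,20); WM=17
i=16 t=19 v=3: → [18,21); WM=18
i=17 t=18 v=3: → [18,21); WM=18
i=18 t=20 v=1: → [18,22); WM=19

[3,5)=2 [7,10)=2 [11,18)=7 [18,22)=3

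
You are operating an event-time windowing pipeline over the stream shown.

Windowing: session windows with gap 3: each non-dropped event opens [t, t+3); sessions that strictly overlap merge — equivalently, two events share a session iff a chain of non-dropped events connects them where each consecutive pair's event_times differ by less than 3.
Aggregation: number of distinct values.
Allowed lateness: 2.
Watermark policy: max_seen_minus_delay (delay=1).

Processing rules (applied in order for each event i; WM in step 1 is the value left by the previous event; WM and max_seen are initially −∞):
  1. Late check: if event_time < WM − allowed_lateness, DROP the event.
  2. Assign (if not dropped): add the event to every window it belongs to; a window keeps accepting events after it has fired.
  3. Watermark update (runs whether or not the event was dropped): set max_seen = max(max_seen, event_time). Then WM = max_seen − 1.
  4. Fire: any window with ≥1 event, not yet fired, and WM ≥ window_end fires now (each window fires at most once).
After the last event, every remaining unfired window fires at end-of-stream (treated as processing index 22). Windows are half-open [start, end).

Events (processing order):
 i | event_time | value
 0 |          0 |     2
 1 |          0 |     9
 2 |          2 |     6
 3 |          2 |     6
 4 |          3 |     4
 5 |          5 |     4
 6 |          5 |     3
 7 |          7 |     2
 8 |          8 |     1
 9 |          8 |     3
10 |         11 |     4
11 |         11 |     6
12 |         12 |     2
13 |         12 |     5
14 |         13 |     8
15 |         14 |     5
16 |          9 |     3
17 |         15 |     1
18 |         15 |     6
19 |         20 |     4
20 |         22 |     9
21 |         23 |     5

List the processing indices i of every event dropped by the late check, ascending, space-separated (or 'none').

i=0 t=0 v=2: → [0,3); WM=-1
i=1 t=0 v=9: → [0,3); WM=-1
i=2 t=2 v=6: → [0,5); WM=1
i=3 t=2 v=6: → [0,5); WM=1
i=4 t=3 v=4: → [0,6); WM=2
i=5 t=5 v=4: → [0,8); WM=4
i=6 t=5 v=3: → [0,8); WM=4
i=7 t=7 v=2: → [0,10); WM=6
i=8 t=8 v=1: → [0,11); WM=7
i=9 t=8 v=3: → [0,11); WM=7
i=10 t=11 v=4: → [11,14); WM=10
i=11 t=11 v=6: → [11,14); WM=10
i=12 t=12 v=2: → [11,15); WM=11
i=13 t=12 v=5: → [11,15); WM=11
i=14 t=13 v=8: → [11,16); WM=12
i=15 t=14 v=5: → [11,17); WM=13
i=16 t=9 v=3: DROP (t<13-2); WM=13
i=17 t=15 v=1: → [11,18); WM=14
i=18 t=15 v=6: → [11,18); WM=14
i=19 t=20 v=4: → [20,23); WM=19
i=20 t=22 v=9: → [20,25); WM=21
i=21 t=23 v=5: → [20,26); WM=22

16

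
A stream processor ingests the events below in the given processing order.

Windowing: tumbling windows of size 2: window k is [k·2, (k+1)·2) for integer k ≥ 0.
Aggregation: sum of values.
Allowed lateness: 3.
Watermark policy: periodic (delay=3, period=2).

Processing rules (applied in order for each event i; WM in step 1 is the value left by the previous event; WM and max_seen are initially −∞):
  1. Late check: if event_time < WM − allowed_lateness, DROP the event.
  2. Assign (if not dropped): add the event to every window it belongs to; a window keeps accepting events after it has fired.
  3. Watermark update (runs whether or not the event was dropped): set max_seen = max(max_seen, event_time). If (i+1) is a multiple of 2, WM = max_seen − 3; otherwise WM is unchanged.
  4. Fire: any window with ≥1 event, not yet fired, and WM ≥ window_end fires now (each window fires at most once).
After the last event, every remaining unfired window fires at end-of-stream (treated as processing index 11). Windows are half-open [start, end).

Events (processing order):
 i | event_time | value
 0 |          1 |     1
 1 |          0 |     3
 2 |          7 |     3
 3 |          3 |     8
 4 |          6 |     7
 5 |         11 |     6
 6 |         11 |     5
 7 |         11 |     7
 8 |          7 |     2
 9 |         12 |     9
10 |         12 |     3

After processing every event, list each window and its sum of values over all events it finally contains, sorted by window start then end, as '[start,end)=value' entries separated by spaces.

i=0 t=1 v=1: → [0,2); WM=−∞
i=1 t=0 v=3: → [0,2); WM=-2
i=2 t=7 v=3: → [6,8); WM=-2
i=3 t=3 v=8: → [2,4); WM=4; [0,2) fires=4 [2,4) fires=8
i=4 t=6 v=7: → [6,8); WM=4
i=5 t=11 v=6: → [10,12); WM=8; [6,8) fires=10
i=6 t=11 v=5: → [10,12); WM=8
i=7 t=11 v=7: → [10,12); WM=8
i=8 t=7 v=2: → [6,8); WM=8
i=9 t=12 v=9: → [12,14); WM=9
i=10 t=12 v=3: → [12,14); WM=9

[0,2)=4 [2,4)=8 [6,8)=12 [10,12)=18 [12,14)=12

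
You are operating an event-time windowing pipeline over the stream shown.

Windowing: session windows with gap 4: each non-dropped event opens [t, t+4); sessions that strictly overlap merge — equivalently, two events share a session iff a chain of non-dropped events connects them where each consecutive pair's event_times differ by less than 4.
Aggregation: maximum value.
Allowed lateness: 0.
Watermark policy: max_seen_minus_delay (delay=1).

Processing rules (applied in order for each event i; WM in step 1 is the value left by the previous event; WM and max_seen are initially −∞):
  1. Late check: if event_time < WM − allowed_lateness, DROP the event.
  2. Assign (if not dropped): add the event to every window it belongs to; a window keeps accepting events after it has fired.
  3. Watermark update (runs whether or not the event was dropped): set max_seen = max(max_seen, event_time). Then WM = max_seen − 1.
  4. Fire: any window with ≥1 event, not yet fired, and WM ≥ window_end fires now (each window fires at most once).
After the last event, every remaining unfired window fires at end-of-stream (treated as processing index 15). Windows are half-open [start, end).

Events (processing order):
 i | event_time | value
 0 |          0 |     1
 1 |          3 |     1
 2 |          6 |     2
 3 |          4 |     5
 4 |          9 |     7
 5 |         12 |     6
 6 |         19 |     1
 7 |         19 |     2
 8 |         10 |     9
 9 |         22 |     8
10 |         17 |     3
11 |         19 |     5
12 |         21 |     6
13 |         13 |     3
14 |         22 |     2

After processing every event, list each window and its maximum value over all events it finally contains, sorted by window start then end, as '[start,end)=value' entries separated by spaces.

[0,16)=7 [19,26)=8

i=0 t=0 v=1: → [0,4); WM=-1
i=1 t=3 v=1: → [0,7); WM=2
i=2 t=6 v=2: → [0,10); WM=5
i=3 t=4 v=5: DROP (t<5-0); WM=5
i=4 t=9 v=7: → [0,13); WM=8
i=5 t=12 v=6: → [0,16); WM=11
i=6 t=19 v=1: → [19,23); WM=18
i=7 t=19 v=2: → [19,23); WM=18
i=8 t=10 v=9: DROP (t<18-0); WM=18
i=9 t=22 v=8: → [19,26); WM=21
i=10 t=17 v=3: DROP (t<21-0); WM=21
i=11 t=19 v=5: DROP (t<21-0); WM=21
i=12 t=21 v=6: → [19,26); WM=21
i=13 t=13 v=3: DROP (t<21-0); WM=21
i=14 t=22 v=2: → [19,26); WM=21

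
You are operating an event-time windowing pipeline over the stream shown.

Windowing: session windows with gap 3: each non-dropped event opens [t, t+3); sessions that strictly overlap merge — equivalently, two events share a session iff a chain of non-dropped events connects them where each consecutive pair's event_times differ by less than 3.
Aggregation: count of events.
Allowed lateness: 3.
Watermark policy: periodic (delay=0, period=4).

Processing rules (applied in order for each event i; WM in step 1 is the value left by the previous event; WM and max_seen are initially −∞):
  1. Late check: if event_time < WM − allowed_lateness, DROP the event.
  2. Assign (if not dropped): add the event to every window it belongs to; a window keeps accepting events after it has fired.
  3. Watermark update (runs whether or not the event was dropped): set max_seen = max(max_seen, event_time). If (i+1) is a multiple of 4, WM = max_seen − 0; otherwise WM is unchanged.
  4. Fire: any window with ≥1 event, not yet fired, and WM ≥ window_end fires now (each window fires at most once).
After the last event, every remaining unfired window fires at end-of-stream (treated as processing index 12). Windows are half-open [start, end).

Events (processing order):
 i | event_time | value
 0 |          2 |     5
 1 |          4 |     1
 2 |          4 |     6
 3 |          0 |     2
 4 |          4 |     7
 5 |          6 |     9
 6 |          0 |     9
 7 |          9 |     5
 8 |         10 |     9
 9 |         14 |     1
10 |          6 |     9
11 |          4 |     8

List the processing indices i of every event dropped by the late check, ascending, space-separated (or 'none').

6 11

i=0 t=2 v=5: → [2,5); WM=−∞
i=1 t=4 v=1: → [2,7); WM=−∞
i=2 t=4 v=6: → [2,7); WM=−∞
i=3 t=0 v=2: → [0,7); WM=4
i=4 t=4 v=7: → [0,7); WM=4
i=5 t=6 v=9: → [0,9); WM=4
i=6 t=0 v=9: DROP (t<4-3); WM=4
i=7 t=9 v=5: → [9,12); WM=9
i=8 t=10 v=9: → [9,13); WM=9
i=9 t=14 v=1: → [14,17); WM=9
i=10 t=6 v=9: → [0,9); WM=9
i=11 t=4 v=8: DROP (t<9-3); WM=14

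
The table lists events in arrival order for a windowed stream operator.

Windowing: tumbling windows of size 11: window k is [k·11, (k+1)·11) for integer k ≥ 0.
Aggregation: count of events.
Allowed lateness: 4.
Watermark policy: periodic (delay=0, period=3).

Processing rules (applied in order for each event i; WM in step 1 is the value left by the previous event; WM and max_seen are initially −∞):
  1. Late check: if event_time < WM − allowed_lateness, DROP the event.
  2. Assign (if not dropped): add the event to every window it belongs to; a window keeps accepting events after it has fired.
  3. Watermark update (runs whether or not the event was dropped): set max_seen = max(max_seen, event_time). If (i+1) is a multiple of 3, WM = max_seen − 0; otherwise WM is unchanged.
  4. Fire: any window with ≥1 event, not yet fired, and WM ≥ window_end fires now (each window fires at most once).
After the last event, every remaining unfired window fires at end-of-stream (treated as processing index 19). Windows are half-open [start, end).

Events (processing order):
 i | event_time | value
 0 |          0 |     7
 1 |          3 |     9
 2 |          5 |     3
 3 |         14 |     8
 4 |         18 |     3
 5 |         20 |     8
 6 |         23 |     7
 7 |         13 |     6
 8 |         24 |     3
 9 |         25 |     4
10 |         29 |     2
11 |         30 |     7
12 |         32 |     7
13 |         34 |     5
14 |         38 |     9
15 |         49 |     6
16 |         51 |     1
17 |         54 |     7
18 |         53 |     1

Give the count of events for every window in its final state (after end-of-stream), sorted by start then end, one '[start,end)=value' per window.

i=0 t=0 v=7: → [0,11); WM=−∞
i=1 t=3 v=9: → [0,11); WM=−∞
i=2 t=5 v=3: → [0,11); WM=5
i=3 t=14 v=8: → [11,22); WM=5
i=4 t=18 v=3: → [11,22); WM=5
i=5 t=20 v=8: → [11,22); WM=20; [0,11) fires=3
i=6 t=23 v=7: → [22,33); WM=20
i=7 t=13 v=6: DROP (t<20-4); WM=20
i=8 t=24 v=3: → [22,33); WM=24; [11,22) fires=3
i=9 t=25 v=4: → [22,33); WM=24
i=10 t=29 v=2: → [22,33); WM=24
i=11 t=30 v=7: → [22,33); WM=30
i=12 t=32 v=7: → [22,33); WM=30
i=13 t=34 v=5: → [33,44); WM=30
i=14 t=38 v=9: → [33,44); WM=38; [22,33) fires=6
i=15 t=49 v=6: → [44,55); WM=38
i=16 t=51 v=1: → [44,55); WM=38
i=17 t=54 v=7: → [44,55); WM=54; [33,44) fires=2
i=18 t=53 v=1: → [44,55); WM=54

[0,11)=3 [11,22)=3 [22,33)=6 [33,44)=2 [44,55)=4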